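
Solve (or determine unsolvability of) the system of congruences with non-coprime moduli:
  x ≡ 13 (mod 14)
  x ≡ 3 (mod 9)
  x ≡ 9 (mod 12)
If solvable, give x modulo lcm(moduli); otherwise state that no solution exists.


Moduli 14, 9, 12 are not pairwise coprime, so CRT works modulo lcm(m_i) when all pairwise compatibility conditions hold.
Pairwise compatibility: gcd(m_i, m_j) must divide a_i - a_j for every pair.
Merge one congruence at a time:
  Start: x ≡ 13 (mod 14).
  Combine with x ≡ 3 (mod 9): gcd(14, 9) = 1; 3 - 13 = -10, which IS divisible by 1, so compatible.
    Write x = 13 + 14·t and substitute into x ≡ 3 (mod 9): 14·t ≡ 3 − 13 = -10 (mod 9).
    Reduce coefficients mod 9: 5·t ≡ 8 (mod 9).
    The inverse of 5 mod 9 is 2 (since 5·2 = 10 = 1·9 + 1), so t ≡ 2·8 = 16 ≡ 7 (mod 9).
    Then x = 13 + 14·7 = 111, valid modulo lcm(14, 9) = 126: x ≡ 111 (mod 126).
  Combine with x ≡ 9 (mod 12): gcd(126, 12) = 6; 9 - 111 = -102, which IS divisible by 6, so compatible.
    Write x = 111 + 126·t and substitute into x ≡ 9 (mod 12): 126·t ≡ 9 − 111 = -102 (mod 12).
    Divide the congruence (and modulus) by g = 6: 21·t ≡ -17 (mod 2).
    Reduce coefficients mod 2: 1·t ≡ 1 (mod 2).
    So t ≡ 1 (mod 2).
    Then x = 111 + 126·1 = 237, valid modulo lcm(126, 12) = 252: x ≡ 237 (mod 252).
Verify: 237 mod 14 = 13, 237 mod 9 = 3, 237 mod 12 = 9.

x ≡ 237 (mod 252).


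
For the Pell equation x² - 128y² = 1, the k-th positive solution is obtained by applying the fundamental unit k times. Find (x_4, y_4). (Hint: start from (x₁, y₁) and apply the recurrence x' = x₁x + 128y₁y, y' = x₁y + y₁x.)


Step 1: Find the fundamental solution (x₁, y₁) of x² - 128y² = 1.
  Expand √128 as a continued fraction. a₀ = ⌊√128⌋ = 11; iterate m_{k+1} = d_k·a_k − m_k, d_{k+1} = (128 − m_{k+1}²)/d_k, a_{k+1} = ⌊(a₀ + m_{k+1})/d_{k+1}⌋ (starting m₀ = 0, d₀ = 1), with convergents p_k = a_k·p_{k-1} + p_{k-2}, q_k = a_k·q_{k-1} + q_{k-2} (p₋₁ = 1, q₋₁ = 0):
  k = 0: a₀ = 11; p₀/q₀ = 11/1; p₀² − 128·q₀² = 121 − 128 = -7.
  k = 1: m = 11, d = 7, a = ⌊(11 + 11)/7⌋ = 3; p/q = (3·11 + 1)/(3·1 + 0) = 34/3; p² − 128·q² = 1156 − 1152 = 4.
  k = 2: m = 10, d = 4, a = ⌊(11 + 10)/4⌋ = 5; p/q = (5·34 + 11)/(5·3 + 1) = 181/16; p² − 128·q² = 32761 − 32768 = -7.
  k = 3: m = 10, d = 7, a = ⌊(11 + 10)/7⌋ = 3; p/q = (3·181 + 34)/(3·16 + 3) = 577/51; p² − 128·q² = 332929 − 332928 = 1.
  The first convergent with p² − 128·q² = 1 gives the fundamental solution (x₁, y₁) = (577, 51).
Step 2: Apply the recurrence (x_{n+1}, y_{n+1}) = (x₁x_n + 128y₁y_n, x₁y_n + y₁x_n) repeatedly.
  From (x_1, y_1) = (577, 51): x_2 = 577·577 + 128·51·51 = 665857; y_2 = 577·51 + 51·577 = 58854.
  From (x_2, y_2) = (665857, 58854): x_3 = 577·665857 + 128·51·58854 = 768398401; y_3 = 577·58854 + 51·665857 = 67917465.
  From (x_3, y_3) = (768398401, 67917465): x_4 = 577·768398401 + 128·51·67917465 = 886731088897; y_4 = 577·67917465 + 51·768398401 = 78376695756.
Step 3: Verify x_4² - 128·y_4² = 786292024016459316676609 - 786292024016459316676608 = 1 (should be 1). ✓

(x_1, y_1) = (577, 51); (x_4, y_4) = (886731088897, 78376695756).


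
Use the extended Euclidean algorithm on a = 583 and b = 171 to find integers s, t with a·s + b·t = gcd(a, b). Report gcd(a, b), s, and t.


Euclidean algorithm on (583, 171) — divide until remainder is 0:
  583 = 3 · 171 + 70
  171 = 2 · 70 + 31
  70 = 2 · 31 + 8
  31 = 3 · 8 + 7
  8 = 1 · 7 + 1
  7 = 7 · 1 + 0
gcd(583, 171) = 1.
Track Bezout coefficients alongside the remainders: start with r₀ = 583 = a·1 + b·0 (s = 1, t = 0) and r₁ = 171 = a·0 + b·1 (s = 0, t = 1); each new remainder r_{k+1} = r_{k-1} − q_k·r_k inherits s_{k+1} = s_{k-1} − q_k·s_k, t_{k+1} = t_{k-1} − q_k·t_k, so r_k = a·s_k + b·t_k at every step:
  q = 3: r = 70, s = 1 − 3·0 = 1, t = 0 − 3·1 = -3  (check: 583·1 + 171·(-3) = 70)
  q = 2: r = 31, s = 0 − 2·1 = -2, t = 1 − 2·(-3) = 7  (check: 583·(-2) + 171·7 = 31)
  q = 2: r = 8, s = 1 − 2·(-2) = 5, t = -3 − 2·7 = -17  (check: 583·5 + 171·(-17) = 8)
  q = 3: r = 7, s = -2 − 3·5 = -17, t = 7 − 3·(-17) = 58  (check: 583·(-17) + 171·58 = 7)
  q = 1: r = 1, s = 5 − 1·(-17) = 22, t = -17 − 1·58 = -75  (check: 583·22 + 171·(-75) = 1)
The row with r = 1 (the gcd) gives the Bezout coefficients s = 22, t = -75.
Result: 583 · (22) + 171 · (-75) = 1.

gcd(583, 171) = 1; s = 22, t = -75 (check: 583·22 + 171·(-75) = 1).


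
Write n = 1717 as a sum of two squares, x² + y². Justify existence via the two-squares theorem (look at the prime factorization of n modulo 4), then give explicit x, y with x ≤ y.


Step 1: Factor n = 1717 = 17 · 101.
Step 2: Check the mod-4 condition on each prime factor: 17 ≡ 1 (mod 4), exponent 1; 101 ≡ 1 (mod 4), exponent 1.
All primes ≡ 3 (mod 4) appear to even exponent (or don't appear), so by the two-squares theorem n IS expressible as a sum of two squares.
Step 3: Build a representation. Here n = 17 · 101 is a product of primes ≡ 1 (mod 4). Each prime p ≡ 1 (mod 4) is itself a sum of two squares; find a² by testing p − a² for a perfect square:
  17: 17 − 1² = 16 = 4² ⇒ 17 = 1² + 4².
  101: 101 − 1² = 100 = 10² ⇒ 101 = 1² + 10².
  Combine using the Brahmagupta–Fibonacci identity (a² + b²)(c² + d²) = (ac − bd)² + (ad + bc)² = (ac + bd)² + (ad − bc)²:
  17 · 101 = 1717: from (1² + 4²)(1² + 10²), take (1·1 − 4·10, 1·10 + 4·1) = (1 − 40, 10 + 4) = (-39, 14); dropping signs (only squares matter) gives (39, 14); check 39² + 14² = 1521 + 196 = 1717 ✓.
Step 4: Order so x ≤ y and verify: 14² + 39² = 196 + 1521 = 1717 = n. ✓

n = 1717 = 14² + 39² (one valid representation with x ≤ y).


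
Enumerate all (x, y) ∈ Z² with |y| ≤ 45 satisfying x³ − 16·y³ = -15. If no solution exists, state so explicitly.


The equation is x³ - 16y³ = -15. For fixed y, x³ = 16·y³ − 15, so a solution requires the RHS to be a perfect cube.
Strategy: iterate y from -45 to 45, compute RHS = 16·y³ − 15, and check whether it is a (positive or negative) perfect cube.
Check small values of y:
  y = 0: RHS = -15 is not a perfect cube.
  y = 1: RHS = 1 = (1)³ ⇒ x = 1 works.
  y = -1: RHS = -31 is not a perfect cube.
  y = 2: RHS = 113 is not a perfect cube.
  y = -2: RHS = -143 is not a perfect cube.
  y = 3: RHS = 417 is not a perfect cube.
  y = -3: RHS = -447 is not a perfect cube.
Continuing the search up to |y| = 45 finds no further solutions beyond those listed.
Collected solutions: (1, 1).

Solutions (with |y| ≤ 45): (1, 1).


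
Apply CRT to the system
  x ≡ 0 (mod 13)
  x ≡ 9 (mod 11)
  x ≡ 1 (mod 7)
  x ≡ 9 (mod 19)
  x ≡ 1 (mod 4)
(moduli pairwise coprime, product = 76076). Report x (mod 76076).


Product of moduli M = 13 · 11 · 7 · 19 · 4 = 76076.
Merge one congruence at a time:
  Start: x ≡ 0 (mod 13).
  Combine with x ≡ 9 (mod 11); new modulus lcm = 143.
    Write x = 0 + 13·t and substitute into x ≡ 9 (mod 11): 13·t ≡ 9 − 0 = 9 (mod 11).
    Reduce coefficients mod 11: 2·t ≡ 9 (mod 11).
    The inverse of 2 mod 11 is 6 (since 2·6 = 12 = 1·11 + 1), so t ≡ 6·9 = 54 ≡ 10 (mod 11).
    Then x = 0 + 13·10 = 130, valid modulo lcm(13, 11) = 143: x ≡ 130 (mod 143).
  Combine with x ≡ 1 (mod 7); new modulus lcm = 1001.
    Write x = 130 + 143·t and substitute into x ≡ 1 (mod 7): 143·t ≡ 1 − 130 = -129 (mod 7).
    Reduce coefficients mod 7: 3·t ≡ 4 (mod 7).
    The inverse of 3 mod 7 is 5 (since 3·5 = 15 = 2·7 + 1), so t ≡ 5·4 = 20 ≡ 6 (mod 7).
    Then x = 130 + 143·6 = 988, valid modulo lcm(143, 7) = 1001: x ≡ 988 (mod 1001).
  Combine with x ≡ 9 (mod 19); new modulus lcm = 19019.
    Write x = 988 + 1001·t and substitute into x ≡ 9 (mod 19): 1001·t ≡ 9 − 988 = -979 (mod 19).
    Reduce coefficients mod 19: 13·t ≡ 9 (mod 19).
    The inverse of 13 mod 19 is 3 (since 13·3 = 39 = 2·19 + 1), so t ≡ 3·9 = 27 ≡ 8 (mod 19).
    Then x = 988 + 1001·8 = 8996, valid modulo lcm(1001, 19) = 19019: x ≡ 8996 (mod 19019).
  Combine with x ≡ 1 (mod 4); new modulus lcm = 76076.
    Write x = 8996 + 19019·t and substitute into x ≡ 1 (mod 4): 19019·t ≡ 1 − 8996 = -8995 (mod 4).
    Reduce coefficients mod 4: 3·t ≡ 1 (mod 4).
    The inverse of 3 mod 4 is 3 (since 3·3 = 9 = 2·4 + 1), so t ≡ 3·1 = 3 ≡ 3 (mod 4).
    Then x = 8996 + 19019·3 = 66053, valid modulo lcm(19019, 4) = 76076: x ≡ 66053 (mod 76076).
Verify against each original: 66053 mod 13 = 0, 66053 mod 11 = 9, 66053 mod 7 = 1, 66053 mod 19 = 9, 66053 mod 4 = 1.

x ≡ 66053 (mod 76076).


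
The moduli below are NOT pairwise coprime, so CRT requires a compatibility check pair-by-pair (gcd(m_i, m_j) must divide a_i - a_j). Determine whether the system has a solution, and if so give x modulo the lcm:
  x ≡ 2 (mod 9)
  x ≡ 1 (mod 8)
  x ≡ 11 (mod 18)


Moduli 9, 8, 18 are not pairwise coprime, so CRT works modulo lcm(m_i) when all pairwise compatibility conditions hold.
Pairwise compatibility: gcd(m_i, m_j) must divide a_i - a_j for every pair.
Merge one congruence at a time:
  Start: x ≡ 2 (mod 9).
  Combine with x ≡ 1 (mod 8): gcd(9, 8) = 1; 1 - 2 = -1, which IS divisible by 1, so compatible.
    Write x = 2 + 9·t and substitute into x ≡ 1 (mod 8): 9·t ≡ 1 − 2 = -1 (mod 8).
    Reduce coefficients mod 8: 1·t ≡ 7 (mod 8).
    So t ≡ 7 (mod 8).
    Then x = 2 + 9·7 = 65, valid modulo lcm(9, 8) = 72: x ≡ 65 (mod 72).
  Combine with x ≡ 11 (mod 18): gcd(72, 18) = 18; 11 - 65 = -54, which IS divisible by 18, so compatible.
    Write x = 65 + 72·t and substitute into x ≡ 11 (mod 18): 72·t ≡ 11 − 65 = -54 (mod 18).
    Divide the congruence (and modulus) by g = 18: 4·t ≡ -3 (mod 1).
    Modulo 1 every t works; take t = 0.
    Then x = 65 + 72·0 = 65, valid modulo lcm(72, 18) = 72: x ≡ 65 (mod 72).
Verify: 65 mod 9 = 2, 65 mod 8 = 1, 65 mod 18 = 11.

x ≡ 65 (mod 72).


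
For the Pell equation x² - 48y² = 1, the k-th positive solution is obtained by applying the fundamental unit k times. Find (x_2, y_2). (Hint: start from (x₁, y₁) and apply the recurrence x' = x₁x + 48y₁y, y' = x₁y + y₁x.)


Step 1: Find the fundamental solution (x₁, y₁) of x² - 48y² = 1.
  Expand √48 as a continued fraction. a₀ = ⌊√48⌋ = 6; iterate m_{k+1} = d_k·a_k − m_k, d_{k+1} = (48 − m_{k+1}²)/d_k, a_{k+1} = ⌊(a₀ + m_{k+1})/d_{k+1}⌋ (starting m₀ = 0, d₀ = 1), with convergents p_k = a_k·p_{k-1} + p_{k-2}, q_k = a_k·q_{k-1} + q_{k-2} (p₋₁ = 1, q₋₁ = 0):
  k = 0: a₀ = 6; p₀/q₀ = 6/1; p₀² − 48·q₀² = 36 − 48 = -12.
  k = 1: m = 6, d = 12, a = ⌊(6 + 6)/12⌋ = 1; p/q = (1·6 + 1)/(1·1 + 0) = 7/1; p² − 48·q² = 49 − 48 = 1.
  The first convergent with p² − 48·q² = 1 gives the fundamental solution (x₁, y₁) = (7, 1).
Step 2: Apply the recurrence (x_{n+1}, y_{n+1}) = (x₁x_n + 48y₁y_n, x₁y_n + y₁x_n) repeatedly.
  From (x_1, y_1) = (7, 1): x_2 = 7·7 + 48·1·1 = 97; y_2 = 7·1 + 1·7 = 14.
Step 3: Verify x_2² - 48·y_2² = 9409 - 9408 = 1 (should be 1). ✓

(x_1, y_1) = (7, 1); (x_2, y_2) = (97, 14).


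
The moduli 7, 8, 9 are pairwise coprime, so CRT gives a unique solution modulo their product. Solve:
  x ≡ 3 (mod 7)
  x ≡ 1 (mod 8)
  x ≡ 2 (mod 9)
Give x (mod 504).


Moduli 7, 8, 9 are pairwise coprime; by CRT there is a unique solution modulo M = 7 · 8 · 9 = 504.
Solve pairwise, accumulating the modulus:
  Start with x ≡ 3 (mod 7).
  Combine with x ≡ 1 (mod 8): since gcd(7, 8) = 1, we get a unique residue mod 56.
    Write x = 3 + 7·t and substitute into x ≡ 1 (mod 8): 7·t ≡ 1 − 3 = -2 (mod 8).
    Reduce coefficients mod 8: 7·t ≡ 6 (mod 8).
    The inverse of 7 mod 8 is 7 (since 7·7 = 49 = 6·8 + 1), so t ≡ 7·6 = 42 ≡ 2 (mod 8).
    Then x = 3 + 7·2 = 17, valid modulo lcm(7, 8) = 56: x ≡ 17 (mod 56).
  Combine with x ≡ 2 (mod 9): since gcd(56, 9) = 1, we get a unique residue mod 504.
    Write x = 17 + 56·t and substitute into x ≡ 2 (mod 9): 56·t ≡ 2 − 17 = -15 (mod 9).
    Reduce coefficients mod 9: 2·t ≡ 3 (mod 9).
    The inverse of 2 mod 9 is 5 (since 2·5 = 10 = 1·9 + 1), so t ≡ 5·3 = 15 ≡ 6 (mod 9).
    Then x = 17 + 56·6 = 353, valid modulo lcm(56, 9) = 504: x ≡ 353 (mod 504).
Verify: 353 mod 7 = 3 ✓, 353 mod 8 = 1 ✓, 353 mod 9 = 2 ✓.

x ≡ 353 (mod 504).


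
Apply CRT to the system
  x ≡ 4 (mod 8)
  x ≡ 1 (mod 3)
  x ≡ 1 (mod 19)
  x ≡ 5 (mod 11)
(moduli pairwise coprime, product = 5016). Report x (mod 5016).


Product of moduli M = 8 · 3 · 19 · 11 = 5016.
Merge one congruence at a time:
  Start: x ≡ 4 (mod 8).
  Combine with x ≡ 1 (mod 3); new modulus lcm = 24.
    Write x = 4 + 8·t and substitute into x ≡ 1 (mod 3): 8·t ≡ 1 − 4 = -3 (mod 3).
    Reduce coefficients mod 3: 2·t ≡ 0 (mod 3).
    The inverse of 2 mod 3 is 2 (since 2·2 = 4 = 1·3 + 1), so t ≡ 2·0 = 0 ≡ 0 (mod 3).
    Then x = 4 + 8·0 = 4, valid modulo lcm(8, 3) = 24: x ≡ 4 (mod 24).
  Combine with x ≡ 1 (mod 19); new modulus lcm = 456.
    Write x = 4 + 24·t and substitute into x ≡ 1 (mod 19): 24·t ≡ 1 − 4 = -3 (mod 19).
    Reduce coefficients mod 19: 5·t ≡ 16 (mod 19).
    The inverse of 5 mod 19 is 4 (since 5·4 = 20 = 1·19 + 1), so t ≡ 4·16 = 64 ≡ 7 (mod 19).
    Then x = 4 + 24·7 = 172, valid modulo lcm(24, 19) = 456: x ≡ 172 (mod 456).
  Combine with x ≡ 5 (mod 11); new modulus lcm = 5016.
    Write x = 172 + 456·t and substitute into x ≡ 5 (mod 11): 456·t ≡ 5 − 172 = -167 (mod 11).
    Reduce coefficients mod 11: 5·t ≡ 9 (mod 11).
    The inverse of 5 mod 11 is 9 (since 5·9 = 45 = 4·11 + 1), so t ≡ 9·9 = 81 ≡ 4 (mod 11).
    Then x = 172 + 456·4 = 1996, valid modulo lcm(456, 11) = 5016: x ≡ 1996 (mod 5016).
Verify against each original: 1996 mod 8 = 4, 1996 mod 3 = 1, 1996 mod 19 = 1, 1996 mod 11 = 5.

x ≡ 1996 (mod 5016).


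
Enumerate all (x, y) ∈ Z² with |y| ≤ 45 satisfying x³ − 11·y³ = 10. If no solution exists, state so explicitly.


The equation is x³ - 11y³ = 10. For fixed y, x³ = 11·y³ + 10, so a solution requires the RHS to be a perfect cube.
Strategy: iterate y from -45 to 45, compute RHS = 11·y³ + 10, and check whether it is a (positive or negative) perfect cube.
Check small values of y:
  y = 0: RHS = 10 is not a perfect cube.
  y = 1: RHS = 21 is not a perfect cube.
  y = -1: RHS = -1 = (-1)³ ⇒ x = -1 works.
  y = 2: RHS = 98 is not a perfect cube.
  y = -2: RHS = -78 is not a perfect cube.
  y = 3: RHS = 307 is not a perfect cube.
  y = -3: RHS = -287 is not a perfect cube.
Continuing the search up to |y| = 45 finds no further solutions beyond those listed.
Collected solutions: (-1, -1).

Solutions (with |y| ≤ 45): (-1, -1).


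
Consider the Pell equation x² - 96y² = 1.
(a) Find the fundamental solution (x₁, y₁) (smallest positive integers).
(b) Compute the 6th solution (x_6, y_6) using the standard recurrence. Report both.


Step 1: Find the fundamental solution (x₁, y₁) of x² - 96y² = 1.
  Expand √96 as a continued fraction. a₀ = ⌊√96⌋ = 9; iterate m_{k+1} = d_k·a_k − m_k, d_{k+1} = (96 − m_{k+1}²)/d_k, a_{k+1} = ⌊(a₀ + m_{k+1})/d_{k+1}⌋ (starting m₀ = 0, d₀ = 1), with convergents p_k = a_k·p_{k-1} + p_{k-2}, q_k = a_k·q_{k-1} + q_{k-2} (p₋₁ = 1, q₋₁ = 0):
  k = 0: a₀ = 9; p₀/q₀ = 9/1; p₀² − 96·q₀² = 81 − 96 = -15.
  k = 1: m = 9, d = 15, a = ⌊(9 + 9)/15⌋ = 1; p/q = (1·9 + 1)/(1·1 + 0) = 10/1; p² − 96·q² = 100 − 96 = 4.
  k = 2: m = 6, d = 4, a = ⌊(9 + 6)/4⌋ = 3; p/q = (3·10 + 9)/(3·1 + 1) = 39/4; p² − 96·q² = 1521 − 1536 = -15.
  k = 3: m = 6, d = 15, a = ⌊(9 + 6)/15⌋ = 1; p/q = (1·39 + 10)/(1·4 + 1) = 49/5; p² − 96·q² = 2401 − 2400 = 1.
  The first convergent with p² − 96·q² = 1 gives the fundamental solution (x₁, y₁) = (49, 5).
Step 2: Apply the recurrence (x_{n+1}, y_{n+1}) = (x₁x_n + 96y₁y_n, x₁y_n + y₁x_n) repeatedly.
  From (x_1, y_1) = (49, 5): x_2 = 49·49 + 96·5·5 = 4801; y_2 = 49·5 + 5·49 = 490.
  From (x_2, y_2) = (4801, 490): x_3 = 49·4801 + 96·5·490 = 470449; y_3 = 49·490 + 5·4801 = 48015.
  From (x_3, y_3) = (470449, 48015): x_4 = 49·470449 + 96·5·48015 = 46099201; y_4 = 49·48015 + 5·470449 = 4704980.
  From (x_4, y_4) = (46099201, 4704980): x_5 = 49·46099201 + 96·5·4704980 = 4517251249; y_5 = 49·4704980 + 5·46099201 = 461040025.
  From (x_5, y_5) = (4517251249, 461040025): x_6 = 49·4517251249 + 96·5·461040025 = 442644523201; y_6 = 49·461040025 + 5·4517251249 = 45177217470.
Step 3: Verify x_6² - 96·y_6² = 195934173919840627286401 - 195934173919840627286400 = 1 (should be 1). ✓

(x_1, y_1) = (49, 5); (x_6, y_6) = (442644523201, 45177217470).


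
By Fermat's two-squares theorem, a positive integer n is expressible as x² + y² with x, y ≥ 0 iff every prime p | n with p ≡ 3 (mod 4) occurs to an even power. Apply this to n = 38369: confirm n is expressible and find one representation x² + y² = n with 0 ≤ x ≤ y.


Step 1: Factor n = 38369 = 17 · 37 · 61.
Step 2: Check the mod-4 condition on each prime factor: 17 ≡ 1 (mod 4), exponent 1; 37 ≡ 1 (mod 4), exponent 1; 61 ≡ 1 (mod 4), exponent 1.
All primes ≡ 3 (mod 4) appear to even exponent (or don't appear), so by the two-squares theorem n IS expressible as a sum of two squares.
Step 3: Build a representation. Here n = 17 · 37 · 61 is a product of primes ≡ 1 (mod 4). Each prime p ≡ 1 (mod 4) is itself a sum of two squares; find a² by testing p − a² for a perfect square:
  17: 17 − 1² = 16 = 4² ⇒ 17 = 1² + 4².
  37: 37 − 1² = 36 = 6² ⇒ 37 = 1² + 6².
  61: 61 − 1² = 60, 61 − 2² = 57, 61 − 3² = 52, 61 − 4² = 45, 61 − 5² = 36 = 6² ⇒ 61 = 5² + 6².
  Combine using the Brahmagupta–Fibonacci identity (a² + b²)(c² + d²) = (ac − bd)² + (ad + bc)² = (ac + bd)² + (ad − bc)²:
  17 · 37 = 629: from (1² + 4²)(1² + 6²), take (1·1 − 4·6, 1·6 + 4·1) = (1 − 24, 6 + 4) = (-23, 10); dropping signs (only squares matter) gives (23, 10); check 23² + 10² = 529 + 100 = 629 ✓.
  629 · 61 = 38369: from (23² + 10²)(5² + 6²), take (23·5 − 10·6, 23·6 + 10·5) = (115 − 60, 138 + 50) = (55, 188); check 55² + 188² = 3025 + 35344 = 38369 ✓.
Step 4: Order so x ≤ y and verify: 55² + 188² = 3025 + 35344 = 38369 = n. ✓

n = 38369 = 55² + 188² (one valid representation with x ≤ y).


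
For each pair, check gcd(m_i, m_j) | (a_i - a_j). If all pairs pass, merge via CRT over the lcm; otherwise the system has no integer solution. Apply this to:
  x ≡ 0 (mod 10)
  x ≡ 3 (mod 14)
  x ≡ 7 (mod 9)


Moduli 10, 14, 9 are not pairwise coprime, so CRT works modulo lcm(m_i) when all pairwise compatibility conditions hold.
Pairwise compatibility: gcd(m_i, m_j) must divide a_i - a_j for every pair.
Merge one congruence at a time:
  Start: x ≡ 0 (mod 10).
  Combine with x ≡ 3 (mod 14): gcd(10, 14) = 2, and 3 - 0 = 3 is NOT divisible by 2.
    ⇒ system is inconsistent (no integer solution).

No solution (the system is inconsistent).


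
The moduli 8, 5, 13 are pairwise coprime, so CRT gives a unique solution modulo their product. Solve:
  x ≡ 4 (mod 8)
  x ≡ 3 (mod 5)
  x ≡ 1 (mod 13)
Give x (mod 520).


Moduli 8, 5, 13 are pairwise coprime; by CRT there is a unique solution modulo M = 8 · 5 · 13 = 520.
Solve pairwise, accumulating the modulus:
  Start with x ≡ 4 (mod 8).
  Combine with x ≡ 3 (mod 5): since gcd(8, 5) = 1, we get a unique residue mod 40.
    Write x = 4 + 8·t and substitute into x ≡ 3 (mod 5): 8·t ≡ 3 − 4 = -1 (mod 5).
    Reduce coefficients mod 5: 3·t ≡ 4 (mod 5).
    The inverse of 3 mod 5 is 2 (since 3·2 = 6 = 1·5 + 1), so t ≡ 2·4 = 8 ≡ 3 (mod 5).
    Then x = 4 + 8·3 = 28, valid modulo lcm(8, 5) = 40: x ≡ 28 (mod 40).
  Combine with x ≡ 1 (mod 13): since gcd(40, 13) = 1, we get a unique residue mod 520.
    Write x = 28 + 40·t and substitute into x ≡ 1 (mod 13): 40·t ≡ 1 − 28 = -27 (mod 13).
    Reduce coefficients mod 13: 1·t ≡ 12 (mod 13).
    So t ≡ 12 (mod 13).
    Then x = 28 + 40·12 = 508, valid modulo lcm(40, 13) = 520: x ≡ 508 (mod 520).
Verify: 508 mod 8 = 4 ✓, 508 mod 5 = 3 ✓, 508 mod 13 = 1 ✓.

x ≡ 508 (mod 520).


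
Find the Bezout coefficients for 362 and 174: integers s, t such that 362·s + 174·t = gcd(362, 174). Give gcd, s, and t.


Euclidean algorithm on (362, 174) — divide until remainder is 0:
  362 = 2 · 174 + 14
  174 = 12 · 14 + 6
  14 = 2 · 6 + 2
  6 = 3 · 2 + 0
gcd(362, 174) = 2.
Track Bezout coefficients alongside the remainders: start with r₀ = 362 = a·1 + b·0 (s = 1, t = 0) and r₁ = 174 = a·0 + b·1 (s = 0, t = 1); each new remainder r_{k+1} = r_{k-1} − q_k·r_k inherits s_{k+1} = s_{k-1} − q_k·s_k, t_{k+1} = t_{k-1} − q_k·t_k, so r_k = a·s_k + b·t_k at every step:
  q = 2: r = 14, s = 1 − 2·0 = 1, t = 0 − 2·1 = -2  (check: 362·1 + 174·(-2) = 14)
  q = 12: r = 6, s = 0 − 12·1 = -12, t = 1 − 12·(-2) = 25  (check: 362·(-12) + 174·25 = 6)
  q = 2: r = 2, s = 1 − 2·(-12) = 25, t = -2 − 2·25 = -52  (check: 362·25 + 174·(-52) = 2)
The row with r = 2 (the gcd) gives the Bezout coefficients s = 25, t = -52.
Result: 362 · (25) + 174 · (-52) = 2.

gcd(362, 174) = 2; s = 25, t = -52 (check: 362·25 + 174·(-52) = 2).


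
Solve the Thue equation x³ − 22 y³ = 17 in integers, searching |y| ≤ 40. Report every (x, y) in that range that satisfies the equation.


The equation is x³ - 22y³ = 17. For fixed y, x³ = 22·y³ + 17, so a solution requires the RHS to be a perfect cube.
Strategy: iterate y from -40 to 40, compute RHS = 22·y³ + 17, and check whether it is a (positive or negative) perfect cube.
Check small values of y:
  y = 0: RHS = 17 is not a perfect cube.
  y = 1: RHS = 39 is not a perfect cube.
  y = -1: RHS = -5 is not a perfect cube.
  y = 2: RHS = 193 is not a perfect cube.
  y = -2: RHS = -159 is not a perfect cube.
  y = 3: RHS = 611 is not a perfect cube.
  y = -3: RHS = -577 is not a perfect cube.
Continuing the search up to |y| = 40 finds no solutions either.
No (x, y) in the scanned range satisfies the equation.

No integer solutions with |y| ≤ 40.


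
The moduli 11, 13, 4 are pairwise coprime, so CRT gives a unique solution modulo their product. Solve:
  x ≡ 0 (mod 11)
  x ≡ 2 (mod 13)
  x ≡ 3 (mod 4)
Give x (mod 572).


Moduli 11, 13, 4 are pairwise coprime; by CRT there is a unique solution modulo M = 11 · 13 · 4 = 572.
Solve pairwise, accumulating the modulus:
  Start with x ≡ 0 (mod 11).
  Combine with x ≡ 2 (mod 13): since gcd(11, 13) = 1, we get a unique residue mod 143.
    Write x = 0 + 11·t and substitute into x ≡ 2 (mod 13): 11·t ≡ 2 − 0 = 2 (mod 13).
    The inverse of 11 mod 13 is 6 (since 11·6 = 66 = 5·13 + 1), so t ≡ 6·2 = 12 ≡ 12 (mod 13).
    Then x = 0 + 11·12 = 132, valid modulo lcm(11, 13) = 143: x ≡ 132 (mod 143).
  Combine with x ≡ 3 (mod 4): since gcd(143, 4) = 1, we get a unique residue mod 572.
    Write x = 132 + 143·t and substitute into x ≡ 3 (mod 4): 143·t ≡ 3 − 132 = -129 (mod 4).
    Reduce coefficients mod 4: 3·t ≡ 3 (mod 4).
    The inverse of 3 mod 4 is 3 (since 3·3 = 9 = 2·4 + 1), so t ≡ 3·3 = 9 ≡ 1 (mod 4).
    Then x = 132 + 143·1 = 275, valid modulo lcm(143, 4) = 572: x ≡ 275 (mod 572).
Verify: 275 mod 11 = 0 ✓, 275 mod 13 = 2 ✓, 275 mod 4 = 3 ✓.

x ≡ 275 (mod 572).


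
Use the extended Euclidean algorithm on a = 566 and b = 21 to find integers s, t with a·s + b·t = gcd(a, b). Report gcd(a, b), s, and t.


Euclidean algorithm on (566, 21) — divide until remainder is 0:
  566 = 26 · 21 + 20
  21 = 1 · 20 + 1
  20 = 20 · 1 + 0
gcd(566, 21) = 1.
Track Bezout coefficients alongside the remainders: start with r₀ = 566 = a·1 + b·0 (s = 1, t = 0) and r₁ = 21 = a·0 + b·1 (s = 0, t = 1); each new remainder r_{k+1} = r_{k-1} − q_k·r_k inherits s_{k+1} = s_{k-1} − q_k·s_k, t_{k+1} = t_{k-1} − q_k·t_k, so r_k = a·s_k + b·t_k at every step:
  q = 26: r = 20, s = 1 − 26·0 = 1, t = 0 − 26·1 = -26  (check: 566·1 + 21·(-26) = 20)
  q = 1: r = 1, s = 0 − 1·1 = -1, t = 1 − 1·(-26) = 27  (check: 566·(-1) + 21·27 = 1)
The row with r = 1 (the gcd) gives the Bezout coefficients s = -1, t = 27.
Result: 566 · (-1) + 21 · (27) = 1.

gcd(566, 21) = 1; s = -1, t = 27 (check: 566·(-1) + 21·27 = 1).


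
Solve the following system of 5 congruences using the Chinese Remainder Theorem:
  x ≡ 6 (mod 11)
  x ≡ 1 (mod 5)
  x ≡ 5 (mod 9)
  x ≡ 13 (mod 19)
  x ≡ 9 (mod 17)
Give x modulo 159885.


Product of moduli M = 11 · 5 · 9 · 19 · 17 = 159885.
Merge one congruence at a time:
  Start: x ≡ 6 (mod 11).
  Combine with x ≡ 1 (mod 5); new modulus lcm = 55.
    Write x = 6 + 11·t and substitute into x ≡ 1 (mod 5): 11·t ≡ 1 − 6 = -5 (mod 5).
    Reduce coefficients mod 5: 1·t ≡ 0 (mod 5).
    So t ≡ 0 (mod 5).
    Then x = 6 + 11·0 = 6, valid modulo lcm(11, 5) = 55: x ≡ 6 (mod 55).
  Combine with x ≡ 5 (mod 9); new modulus lcm = 495.
    Write x = 6 + 55·t and substitute into x ≡ 5 (mod 9): 55·t ≡ 5 − 6 = -1 (mod 9).
    Reduce coefficients mod 9: 1·t ≡ 8 (mod 9).
    So t ≡ 8 (mod 9).
    Then x = 6 + 55·8 = 446, valid modulo lcm(55, 9) = 495: x ≡ 446 (mod 495).
  Combine with x ≡ 13 (mod 19); new modulus lcm = 9405.
    Write x = 446 + 495·t and substitute into x ≡ 13 (mod 19): 495·t ≡ 13 − 446 = -433 (mod 19).
    Reduce coefficients mod 19: 1·t ≡ 4 (mod 19).
    So t ≡ 4 (mod 19).
    Then x = 446 + 495·4 = 2426, valid modulo lcm(495, 19) = 9405: x ≡ 2426 (mod 9405).
  Combine with x ≡ 9 (mod 17); new modulus lcm = 159885.
    Write x = 2426 + 9405·t and substitute into x ≡ 9 (mod 17): 9405·t ≡ 9 − 2426 = -2417 (mod 17).
    Reduce coefficients mod 17: 4·t ≡ 14 (mod 17).
    The inverse of 4 mod 17 is 13 (since 4·13 = 52 = 3·17 + 1), so t ≡ 13·14 = 182 ≡ 12 (mod 17).
    Then x = 2426 + 9405·12 = 115286, valid modulo lcm(9405, 17) = 159885: x ≡ 115286 (mod 159885).
Verify against each original: 115286 mod 11 = 6, 115286 mod 5 = 1, 115286 mod 9 = 5, 115286 mod 19 = 13, 115286 mod 17 = 9.

x ≡ 115286 (mod 159885).


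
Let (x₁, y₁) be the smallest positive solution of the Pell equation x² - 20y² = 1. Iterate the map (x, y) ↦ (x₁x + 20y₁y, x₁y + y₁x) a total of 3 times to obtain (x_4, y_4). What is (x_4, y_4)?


Step 1: Find the fundamental solution (x₁, y₁) of x² - 20y² = 1.
  Expand √20 as a continued fraction. a₀ = ⌊√20⌋ = 4; iterate m_{k+1} = d_k·a_k − m_k, d_{k+1} = (20 − m_{k+1}²)/d_k, a_{k+1} = ⌊(a₀ + m_{k+1})/d_{k+1}⌋ (starting m₀ = 0, d₀ = 1), with convergents p_k = a_k·p_{k-1} + p_{k-2}, q_k = a_k·q_{k-1} + q_{k-2} (p₋₁ = 1, q₋₁ = 0):
  k = 0: a₀ = 4; p₀/q₀ = 4/1; p₀² − 20·q₀² = 16 − 20 = -4.
  k = 1: m = 4, d = 4, a = ⌊(4 + 4)/4⌋ = 2; p/q = (2·4 + 1)/(2·1 + 0) = 9/2; p² − 20·q² = 81 − 80 = 1.
  The first convergent with p² − 20·q² = 1 gives the fundamental solution (x₁, y₁) = (9, 2).
Step 2: Apply the recurrence (x_{n+1}, y_{n+1}) = (x₁x_n + 20y₁y_n, x₁y_n + y₁x_n) repeatedly.
  From (x_1, y_1) = (9, 2): x_2 = 9·9 + 20·2·2 = 161; y_2 = 9·2 + 2·9 = 36.
  From (x_2, y_2) = (161, 36): x_3 = 9·161 + 20·2·36 = 2889; y_3 = 9·36 + 2·161 = 646.
  From (x_3, y_3) = (2889, 646): x_4 = 9·2889 + 20·2·646 = 51841; y_4 = 9·646 + 2·2889 = 11592.
Step 3: Verify x_4² - 20·y_4² = 2687489281 - 2687489280 = 1 (should be 1). ✓

(x_1, y_1) = (9, 2); (x_4, y_4) = (51841, 11592).


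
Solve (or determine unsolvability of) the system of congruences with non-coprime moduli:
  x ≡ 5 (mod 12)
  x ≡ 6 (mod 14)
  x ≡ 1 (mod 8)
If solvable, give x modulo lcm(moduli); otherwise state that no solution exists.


Moduli 12, 14, 8 are not pairwise coprime, so CRT works modulo lcm(m_i) when all pairwise compatibility conditions hold.
Pairwise compatibility: gcd(m_i, m_j) must divide a_i - a_j for every pair.
Merge one congruence at a time:
  Start: x ≡ 5 (mod 12).
  Combine with x ≡ 6 (mod 14): gcd(12, 14) = 2, and 6 - 5 = 1 is NOT divisible by 2.
    ⇒ system is inconsistent (no integer solution).

No solution (the system is inconsistent).


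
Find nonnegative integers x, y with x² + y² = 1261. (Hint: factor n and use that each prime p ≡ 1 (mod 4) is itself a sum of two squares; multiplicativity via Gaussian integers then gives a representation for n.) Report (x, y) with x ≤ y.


Step 1: Factor n = 1261 = 13 · 97.
Step 2: Check the mod-4 condition on each prime factor: 13 ≡ 1 (mod 4), exponent 1; 97 ≡ 1 (mod 4), exponent 1.
All primes ≡ 3 (mod 4) appear to even exponent (or don't appear), so by the two-squares theorem n IS expressible as a sum of two squares.
Step 3: Build a representation. Here n = 13 · 97 is a product of primes ≡ 1 (mod 4). Each prime p ≡ 1 (mod 4) is itself a sum of two squares; find a² by testing p − a² for a perfect square:
  13: 13 − 1² = 12, 13 − 2² = 9 = 3² ⇒ 13 = 2² + 3².
  97: 97 − 1² = 96, 97 − 2² = 93, 97 − 3² = 88, 97 − 4² = 81 = 9² ⇒ 97 = 4² + 9².
  Combine using the Brahmagupta–Fibonacci identity (a² + b²)(c² + d²) = (ac − bd)² + (ad + bc)² = (ac + bd)² + (ad − bc)²:
  13 · 97 = 1261: from (2² + 3²)(4² + 9²), take (2·4 − 3·9, 2·9 + 3·4) = (8 − 27, 18 + 12) = (-19, 30); dropping signs (only squares matter) gives (19, 30); check 19² + 30² = 361 + 900 = 1261 ✓.
Step 4: Order so x ≤ y and verify: 19² + 30² = 361 + 900 = 1261 = n. ✓

n = 1261 = 19² + 30² (one valid representation with x ≤ y).


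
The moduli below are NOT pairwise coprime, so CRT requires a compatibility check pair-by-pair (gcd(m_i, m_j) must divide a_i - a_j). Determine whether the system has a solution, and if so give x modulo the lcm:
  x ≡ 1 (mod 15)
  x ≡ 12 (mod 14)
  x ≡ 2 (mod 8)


Moduli 15, 14, 8 are not pairwise coprime, so CRT works modulo lcm(m_i) when all pairwise compatibility conditions hold.
Pairwise compatibility: gcd(m_i, m_j) must divide a_i - a_j for every pair.
Merge one congruence at a time:
  Start: x ≡ 1 (mod 15).
  Combine with x ≡ 12 (mod 14): gcd(15, 14) = 1; 12 - 1 = 11, which IS divisible by 1, so compatible.
    Write x = 1 + 15·t and substitute into x ≡ 12 (mod 14): 15·t ≡ 12 − 1 = 11 (mod 14).
    Reduce coefficients mod 14: 1·t ≡ 11 (mod 14).
    So t ≡ 11 (mod 14).
    Then x = 1 + 15·11 = 166, valid modulo lcm(15, 14) = 210: x ≡ 166 (mod 210).
  Combine with x ≡ 2 (mod 8): gcd(210, 8) = 2; 2 - 166 = -164, which IS divisible by 2, so compatible.
    Write x = 166 + 210·t and substitute into x ≡ 2 (mod 8): 210·t ≡ 2 − 166 = -164 (mod 8).
    Divide the congruence (and modulus) by g = 2: 105·t ≡ -82 (mod 4).
    Reduce coefficients mod 4: 1·t ≡ 2 (mod 4).
    So t ≡ 2 (mod 4).
    Then x = 166 + 210·2 = 586, valid modulo lcm(210, 8) = 840: x ≡ 586 (mod 840).
Verify: 586 mod 15 = 1, 586 mod 14 = 12, 586 mod 8 = 2.

x ≡ 586 (mod 840).


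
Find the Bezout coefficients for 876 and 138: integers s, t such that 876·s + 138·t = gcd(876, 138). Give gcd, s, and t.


Euclidean algorithm on (876, 138) — divide until remainder is 0:
  876 = 6 · 138 + 48
  138 = 2 · 48 + 42
  48 = 1 · 42 + 6
  42 = 7 · 6 + 0
gcd(876, 138) = 6.
Track Bezout coefficients alongside the remainders: start with r₀ = 876 = a·1 + b·0 (s = 1, t = 0) and r₁ = 138 = a·0 + b·1 (s = 0, t = 1); each new remainder r_{k+1} = r_{k-1} − q_k·r_k inherits s_{k+1} = s_{k-1} − q_k·s_k, t_{k+1} = t_{k-1} − q_k·t_k, so r_k = a·s_k + b·t_k at every step:
  q = 6: r = 48, s = 1 − 6·0 = 1, t = 0 − 6·1 = -6  (check: 876·1 + 138·(-6) = 48)
  q = 2: r = 42, s = 0 − 2·1 = -2, t = 1 − 2·(-6) = 13  (check: 876·(-2) + 138·13 = 42)
  q = 1: r = 6, s = 1 − 1·(-2) = 3, t = -6 − 1·13 = -19  (check: 876·3 + 138·(-19) = 6)
The row with r = 6 (the gcd) gives the Bezout coefficients s = 3, t = -19.
Result: 876 · (3) + 138 · (-19) = 6.

gcd(876, 138) = 6; s = 3, t = -19 (check: 876·3 + 138·(-19) = 6).


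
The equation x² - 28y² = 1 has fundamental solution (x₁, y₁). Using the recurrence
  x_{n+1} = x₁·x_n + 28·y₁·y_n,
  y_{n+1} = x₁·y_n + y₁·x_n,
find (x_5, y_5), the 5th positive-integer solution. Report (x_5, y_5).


Step 1: Find the fundamental solution (x₁, y₁) of x² - 28y² = 1.
  Expand √28 as a continued fraction. a₀ = ⌊√28⌋ = 5; iterate m_{k+1} = d_k·a_k − m_k, d_{k+1} = (28 − m_{k+1}²)/d_k, a_{k+1} = ⌊(a₀ + m_{k+1})/d_{k+1}⌋ (starting m₀ = 0, d₀ = 1), with convergents p_k = a_k·p_{k-1} + p_{k-2}, q_k = a_k·q_{k-1} + q_{k-2} (p₋₁ = 1, q₋₁ = 0):
  k = 0: a₀ = 5; p₀/q₀ = 5/1; p₀² − 28·q₀² = 25 − 28 = -3.
  k = 1: m = 5, d = 3, a = ⌊(5 + 5)/3⌋ = 3; p/q = (3·5 + 1)/(3·1 + 0) = 16/3; p² − 28·q² = 256 − 252 = 4.
  k = 2: m = 4, d = 4, a = ⌊(5 + 4)/4⌋ = 2; p/q = (2·16 + 5)/(2·3 + 1) = 37/7; p² − 28·q² = 1369 − 1372 = -3.
  k = 3: m = 4, d = 3, a = ⌊(5 + 4)/3⌋ = 3; p/q = (3·37 + 16)/(3·7 + 3) = 127/24; p² − 28·q² = 16129 − 16128 = 1.
  The first convergent with p² − 28·q² = 1 gives the fundamental solution (x₁, y₁) = (127, 24).
Step 2: Apply the recurrence (x_{n+1}, y_{n+1}) = (x₁x_n + 28y₁y_n, x₁y_n + y₁x_n) repeatedly.
  From (x_1, y_1) = (127, 24): x_2 = 127·127 + 28·24·24 = 32257; y_2 = 127·24 + 24·127 = 6096.
  From (x_2, y_2) = (32257, 6096): x_3 = 127·32257 + 28·24·6096 = 8193151; y_3 = 127·6096 + 24·32257 = 1548360.
  From (x_3, y_3) = (8193151, 1548360): x_4 = 127·8193151 + 28·24·1548360 = 2081028097; y_4 = 127·1548360 + 24·8193151 = 393277344.
  From (x_4, y_4) = (2081028097, 393277344): x_5 = 127·2081028097 + 28·24·393277344 = 528572943487; y_5 = 127·393277344 + 24·2081028097 = 99890897016.
Step 3: Verify x_5² - 28·y_5² = 279389356586511295719169 - 279389356586511295719168 = 1 (should be 1). ✓

(x_1, y_1) = (127, 24); (x_5, y_5) = (528572943487, 99890897016).


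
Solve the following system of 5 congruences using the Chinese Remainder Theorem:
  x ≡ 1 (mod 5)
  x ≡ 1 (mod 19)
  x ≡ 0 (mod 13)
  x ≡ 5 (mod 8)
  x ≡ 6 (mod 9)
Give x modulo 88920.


Product of moduli M = 5 · 19 · 13 · 8 · 9 = 88920.
Merge one congruence at a time:
  Start: x ≡ 1 (mod 5).
  Combine with x ≡ 1 (mod 19); new modulus lcm = 95.
    Write x = 1 + 5·t and substitute into x ≡ 1 (mod 19): 5·t ≡ 1 − 1 = 0 (mod 19).
    The inverse of 5 mod 19 is 4 (since 5·4 = 20 = 1·19 + 1), so t ≡ 4·0 = 0 ≡ 0 (mod 19).
    Then x = 1 + 5·0 = 1, valid modulo lcm(5, 19) = 95: x ≡ 1 (mod 95).
  Combine with x ≡ 0 (mod 13); new modulus lcm = 1235.
    Write x = 1 + 95·t and substitute into x ≡ 0 (mod 13): 95·t ≡ 0 − 1 = -1 (mod 13).
    Reduce coefficients mod 13: 4·t ≡ 12 (mod 13).
    The inverse of 4 mod 13 is 10 (since 4·10 = 40 = 3·13 + 1), so t ≡ 10·12 = 120 ≡ 3 (mod 13).
    Then x = 1 + 95·3 = 286, valid modulo lcm(95, 13) = 1235: x ≡ 286 (mod 1235).
  Combine with x ≡ 5 (mod 8); new modulus lcm = 9880.
    Write x = 286 + 1235·t and substitute into x ≡ 5 (mod 8): 1235·t ≡ 5 − 286 = -281 (mod 8).
    Reduce coefficients mod 8: 3·t ≡ 7 (mod 8).
    The inverse of 3 mod 8 is 3 (since 3·3 = 9 = 1·8 + 1), so t ≡ 3·7 = 21 ≡ 5 (mod 8).
    Then x = 286 + 1235·5 = 6461, valid modulo lcm(1235, 8) = 9880: x ≡ 6461 (mod 9880).
  Combine with x ≡ 6 (mod 9); new modulus lcm = 88920.
    Write x = 6461 + 9880·t and substitute into x ≡ 6 (mod 9): 9880·t ≡ 6 − 6461 = -6455 (mod 9).
    Reduce coefficients mod 9: 7·t ≡ 7 (mod 9).
    The inverse of 7 mod 9 is 4 (since 7·4 = 28 = 3·9 + 1), so t ≡ 4·7 = 28 ≡ 1 (mod 9).
    Then x = 6461 + 9880·1 = 16341, valid modulo lcm(9880, 9) = 88920: x ≡ 16341 (mod 88920).
Verify against each original: 16341 mod 5 = 1, 16341 mod 19 = 1, 16341 mod 13 = 0, 16341 mod 8 = 5, 16341 mod 9 = 6.

x ≡ 16341 (mod 88920).


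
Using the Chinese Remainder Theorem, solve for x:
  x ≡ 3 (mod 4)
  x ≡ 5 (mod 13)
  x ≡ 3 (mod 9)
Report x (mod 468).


Moduli 4, 13, 9 are pairwise coprime; by CRT there is a unique solution modulo M = 4 · 13 · 9 = 468.
Solve pairwise, accumulating the modulus:
  Start with x ≡ 3 (mod 4).
  Combine with x ≡ 5 (mod 13): since gcd(4, 13) = 1, we get a unique residue mod 52.
    Write x = 3 + 4·t and substitute into x ≡ 5 (mod 13): 4·t ≡ 5 − 3 = 2 (mod 13).
    The inverse of 4 mod 13 is 10 (since 4·10 = 40 = 3·13 + 1), so t ≡ 10·2 = 20 ≡ 7 (mod 13).
    Then x = 3 + 4·7 = 31, valid modulo lcm(4, 13) = 52: x ≡ 31 (mod 52).
  Combine with x ≡ 3 (mod 9): since gcd(52, 9) = 1, we get a unique residue mod 468.
    Write x = 31 + 52·t and substitute into x ≡ 3 (mod 9): 52·t ≡ 3 − 31 = -28 (mod 9).
    Reduce coefficients mod 9: 7·t ≡ 8 (mod 9).
    The inverse of 7 mod 9 is 4 (since 7·4 = 28 = 3·9 + 1), so t ≡ 4·8 = 32 ≡ 5 (mod 9).
    Then x = 31 + 52·5 = 291, valid modulo lcm(52, 9) = 468: x ≡ 291 (mod 468).
Verify: 291 mod 4 = 3 ✓, 291 mod 13 = 5 ✓, 291 mod 9 = 3 ✓.

x ≡ 291 (mod 468).


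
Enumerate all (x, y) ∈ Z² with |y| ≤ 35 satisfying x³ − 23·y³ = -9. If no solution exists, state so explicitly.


The equation is x³ - 23y³ = -9. For fixed y, x³ = 23·y³ − 9, so a solution requires the RHS to be a perfect cube.
Strategy: iterate y from -35 to 35, compute RHS = 23·y³ − 9, and check whether it is a (positive or negative) perfect cube.
Check small values of y:
  y = 0: RHS = -9 is not a perfect cube.
  y = 1: RHS = 14 is not a perfect cube.
  y = -1: RHS = -32 is not a perfect cube.
  y = 2: RHS = 175 is not a perfect cube.
  y = -2: RHS = -193 is not a perfect cube.
  y = 3: RHS = 612 is not a perfect cube.
  y = -3: RHS = -630 is not a perfect cube.
Continuing the search up to |y| = 35 finds no solutions either.
No (x, y) in the scanned range satisfies the equation.

No integer solutions with |y| ≤ 35.


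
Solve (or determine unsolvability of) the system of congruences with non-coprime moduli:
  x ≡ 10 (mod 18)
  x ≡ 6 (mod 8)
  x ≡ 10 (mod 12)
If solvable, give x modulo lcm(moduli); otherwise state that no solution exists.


Moduli 18, 8, 12 are not pairwise coprime, so CRT works modulo lcm(m_i) when all pairwise compatibility conditions hold.
Pairwise compatibility: gcd(m_i, m_j) must divide a_i - a_j for every pair.
Merge one congruence at a time:
  Start: x ≡ 10 (mod 18).
  Combine with x ≡ 6 (mod 8): gcd(18, 8) = 2; 6 - 10 = -4, which IS divisible by 2, so compatible.
    Write x = 10 + 18·t and substitute into x ≡ 6 (mod 8): 18·t ≡ 6 − 10 = -4 (mod 8).
    Divide the congruence (and modulus) by g = 2: 9·t ≡ -2 (mod 4).
    Reduce coefficients mod 4: 1·t ≡ 2 (mod 4).
    So t ≡ 2 (mod 4).
    Then x = 10 + 18·2 = 46, valid modulo lcm(18, 8) = 72: x ≡ 46 (mod 72).
  Combine with x ≡ 10 (mod 12): gcd(72, 12) = 12; 10 - 46 = -36, which IS divisible by 12, so compatible.
    Write x = 46 + 72·t and substitute into x ≡ 10 (mod 12): 72·t ≡ 10 − 46 = -36 (mod 12).
    Divide the congruence (and modulus) by g = 12: 6·t ≡ -3 (mod 1).
    Modulo 1 every t works; take t = 0.
    Then x = 46 + 72·0 = 46, valid modulo lcm(72, 12) = 72: x ≡ 46 (mod 72).
Verify: 46 mod 18 = 10, 46 mod 8 = 6, 46 mod 12 = 10.

x ≡ 46 (mod 72).


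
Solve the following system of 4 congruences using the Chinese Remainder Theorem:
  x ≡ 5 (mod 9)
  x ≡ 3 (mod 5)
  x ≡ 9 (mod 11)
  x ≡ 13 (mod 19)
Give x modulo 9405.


Product of moduli M = 9 · 5 · 11 · 19 = 9405.
Merge one congruence at a time:
  Start: x ≡ 5 (mod 9).
  Combine with x ≡ 3 (mod 5); new modulus lcm = 45.
    Write x = 5 + 9·t and substitute into x ≡ 3 (mod 5): 9·t ≡ 3 − 5 = -2 (mod 5).
    Reduce coefficients mod 5: 4·t ≡ 3 (mod 5).
    The inverse of 4 mod 5 is 4 (since 4·4 = 16 = 3·5 + 1), so t ≡ 4·3 = 12 ≡ 2 (mod 5).
    Then x = 5 + 9·2 = 23, valid modulo lcm(9, 5) = 45: x ≡ 23 (mod 45).
  Combine with x ≡ 9 (mod 11); new modulus lcm = 495.
    Write x = 23 + 45·t and substitute into x ≡ 9 (mod 11): 45·t ≡ 9 − 23 = -14 (mod 11).
    Reduce coefficients mod 11: 1·t ≡ 8 (mod 11).
    So t ≡ 8 (mod 11).
    Then x = 23 + 45·8 = 383, valid modulo lcm(45, 11) = 495: x ≡ 383 (mod 495).
  Combine with x ≡ 13 (mod 19); new modulus lcm = 9405.
    Write x = 383 + 495·t and substitute into x ≡ 13 (mod 19): 495·t ≡ 13 − 383 = -370 (mod 19).
    Reduce coefficients mod 19: 1·t ≡ 10 (mod 19).
    So t ≡ 10 (mod 19).
    Then x = 383 + 495·10 = 5333, valid modulo lcm(495, 19) = 9405: x ≡ 5333 (mod 9405).
Verify against each original: 5333 mod 9 = 5, 5333 mod 5 = 3, 5333 mod 11 = 9, 5333 mod 19 = 13.

x ≡ 5333 (mod 9405).
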